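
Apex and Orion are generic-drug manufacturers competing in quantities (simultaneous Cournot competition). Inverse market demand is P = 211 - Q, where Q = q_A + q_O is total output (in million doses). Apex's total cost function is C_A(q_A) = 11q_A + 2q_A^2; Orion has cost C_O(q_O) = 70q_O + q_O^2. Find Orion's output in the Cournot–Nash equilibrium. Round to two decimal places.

Apex's profit: π_A = (211 - Q)q_A - (11q_A + 2q_A²). Setting ∂π_A/∂q_A = 0: 200 - 6q_A - (q_O) = 0.
Orion's first-order condition: 141 - 4q_O - (q_A) = 0.
Rearranging gives the reaction functions q_A = (200 - q_O)/6 and q_O = (141 - q_A)/4.
Solving the pair: q_A = 659/23, q_O = 646/23.

28.09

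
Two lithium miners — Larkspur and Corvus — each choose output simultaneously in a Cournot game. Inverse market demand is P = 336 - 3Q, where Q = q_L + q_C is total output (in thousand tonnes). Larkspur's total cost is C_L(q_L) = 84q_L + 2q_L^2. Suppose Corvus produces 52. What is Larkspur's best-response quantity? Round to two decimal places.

9.60

With the rival's output fixed at 52, Larkspur's profit is π_L = (336 - 3·52 - 3q_L)q_L - (84q_L + 2q_L²) = (180 - 3q_L)q_L - (84q_L + 2q_L²).
∂π_L/∂q_L = 96 - 10q_L = 0, so q_L = 48/5.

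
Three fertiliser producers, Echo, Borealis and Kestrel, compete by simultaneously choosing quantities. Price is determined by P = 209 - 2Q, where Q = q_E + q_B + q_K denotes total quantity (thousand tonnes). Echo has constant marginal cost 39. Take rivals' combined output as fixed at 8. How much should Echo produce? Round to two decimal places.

38.50

With rivals' combined output fixed at 8, Echo's profit is π_E = (209 - 2·8 - 2q_E)q_E - (39q_E) = (193 - 2q_E)q_E - (39q_E).
∂π_E/∂q_E = 154 - 4q_E = 0, so q_E = 77/2.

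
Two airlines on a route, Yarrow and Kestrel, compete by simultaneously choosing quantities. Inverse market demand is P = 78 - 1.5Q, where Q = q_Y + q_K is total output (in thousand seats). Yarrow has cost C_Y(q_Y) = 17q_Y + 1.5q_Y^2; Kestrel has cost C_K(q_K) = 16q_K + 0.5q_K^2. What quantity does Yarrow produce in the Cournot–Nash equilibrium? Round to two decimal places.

6.94

Yarrow's profit: π_Y = (78 - 1.5Q)q_Y - (17q_Y + (3/2)q_Y²). Setting ∂π_Y/∂q_Y = 0: 61 - 6q_Y - (3/2)(q_K) = 0.
Kestrel's first-order condition: 62 - 4q_K - (3/2)(q_Y) = 0.
So q_Y = (61 - (3/2)q_K)/6 and q_K = (62 - (3/2)q_Y)/4.
Solving the pair: q_Y = 604/87, q_K = 374/29.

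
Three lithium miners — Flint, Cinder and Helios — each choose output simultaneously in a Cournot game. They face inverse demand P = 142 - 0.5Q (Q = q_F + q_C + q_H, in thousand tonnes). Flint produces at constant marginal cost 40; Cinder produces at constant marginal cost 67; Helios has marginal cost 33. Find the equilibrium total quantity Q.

Flint's profit: π_F = (142 - 0.5Q)q_F - (40q_F). Setting ∂π_F/∂q_F = 0: 102 - q_F - (1/2)(q_C + q_H) = 0.
Cinder's profit: π_C = (142 - 0.5Q)q_C - (67q_C). Setting ∂π_C/∂q_C = 0: 75 - q_C - (1/2)(q_F + q_H) = 0.
Helios's first-order condition: 109 - q_H - (1/2)(q_F + q_C) = 0.
Adding the 3 conditions: 286 − Q − Q = 0, i.e. Q = 143.
Back-substituting: q_F = (102 − 143/2)/(1/2) = 61, q_C = (75 − 143/2)/(1/2) = 7, q_H = (109 − 143/2)/(1/2) = 75.
Total output Q = 61 + 7 + 75 = 143.

143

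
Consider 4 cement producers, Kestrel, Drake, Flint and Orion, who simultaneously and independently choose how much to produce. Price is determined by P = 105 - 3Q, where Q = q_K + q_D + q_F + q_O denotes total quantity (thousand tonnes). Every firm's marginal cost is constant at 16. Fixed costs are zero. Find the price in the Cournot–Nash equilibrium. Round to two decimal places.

Each firm earns π_i = (105 - 3Q)q_i - 16q_i.
First-order condition (treating rivals' output as given): 89 - 6q_i - 3·Σ_{j≠i} q_j = 0.
By symmetry each firm produces the same amount; substituting Σ_{j≠i} q_j = 3q_i yields q_i = 89/15.
Total output Q = 356/15, so price P = 105 - 3·(356/15) = 169/5.

33.80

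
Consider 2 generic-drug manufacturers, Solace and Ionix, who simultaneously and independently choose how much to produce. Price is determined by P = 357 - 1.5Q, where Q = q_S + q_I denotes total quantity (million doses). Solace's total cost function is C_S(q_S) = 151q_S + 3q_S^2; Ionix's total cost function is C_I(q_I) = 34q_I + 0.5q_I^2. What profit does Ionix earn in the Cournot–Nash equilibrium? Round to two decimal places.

Solace's profit: π_S = (357 - 1.5Q)q_S - (151q_S + 3q_S²). Setting ∂π_S/∂q_S = 0: 206 - 9q_S - (3/2)(q_I) = 0.
Ionix's profit: π_I = (357 - 1.5Q)q_I - (34q_I + (1/2)q_I²). Setting ∂π_I/∂q_I = 0: 323 - 4q_I - (3/2)(q_S) = 0.
Rearranging gives the reaction functions q_S = (206 - (3/2)q_I)/9 and q_I = (323 - (3/2)q_S)/4.
Substituting one into the other gives q_S = 1358/135 and q_I = 76.9778.
Price P = 357 - (3/2)·87.0370 = 226.4444.
Ionix's profit: 226.4444·76.9778 - 34·76.9778 - (1/2)·76.9778² = 11851.1565.

11851.16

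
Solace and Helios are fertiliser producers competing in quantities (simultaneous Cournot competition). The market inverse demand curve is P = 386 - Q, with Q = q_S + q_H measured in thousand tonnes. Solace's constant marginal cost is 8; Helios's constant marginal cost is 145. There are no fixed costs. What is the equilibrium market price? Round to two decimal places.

Solace's profit: π_S = (386 - Q)q_S - (8q_S). Setting ∂π_S/∂q_S = 0: 378 - 2q_S - (q_H) = 0.
Helios's profit: π_H = (386 - Q)q_H - (145q_H). Setting ∂π_H/∂q_H = 0: 241 - 2q_H - (q_S) = 0.
Rearranging gives the reaction functions q_S = (378 - q_H)/2 and q_H = (241 - q_S)/2.
Solving the pair: q_S = 515/3, q_H = 104/3.
Total output Q = 619/3, so price P = 386 - 619/3 = 539/3.

179.67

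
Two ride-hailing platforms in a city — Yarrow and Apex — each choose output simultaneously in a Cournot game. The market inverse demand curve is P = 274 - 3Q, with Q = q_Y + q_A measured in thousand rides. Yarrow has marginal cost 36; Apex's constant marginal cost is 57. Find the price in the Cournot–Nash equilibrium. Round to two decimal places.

122.33

Yarrow's profit: π_Y = (274 - 3Q)q_Y - (36q_Y). Setting ∂π_Y/∂q_Y = 0: 238 - 6q_Y - 3(q_A) = 0.
Apex's profit: π_A = (274 - 3Q)q_A - (57q_A). Setting ∂π_A/∂q_A = 0: 217 - 6q_A - 3(q_Y) = 0.
Best responses: q_Y = (238 - 3q_A)/6, q_A = (217 - 3q_Y)/6.
Substituting one into the other gives q_Y = 259/9 and q_A = 196/9.
Total output Q = 455/9, so price P = 274 - 3·(455/9) = 367/3.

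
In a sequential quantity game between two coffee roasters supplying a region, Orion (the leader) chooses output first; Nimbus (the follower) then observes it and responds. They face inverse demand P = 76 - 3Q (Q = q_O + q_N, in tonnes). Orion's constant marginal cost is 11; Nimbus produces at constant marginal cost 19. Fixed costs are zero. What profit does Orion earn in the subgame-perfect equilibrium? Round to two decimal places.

Solve by backward induction. Given q_O, the follower Nimbus maximises π_N = (76 - 3q_O - 3q_N)q_N - 19q_N.
Follower FOC: 57 - 3q_O - 6q_N = 0, so q_N(q_O) = (57 - 3q_O)/6.
The leader anticipates this reaction. Substituting into P = 76 - 3Q gives P = 95/2 - (3/2)q_O, so π_O = (95/2 - (3/2)q_O)q_O - 11q_O.
Maximising: ∂π_O/∂q_O = 73/2 - 3q_O = 0, giving q_O = 73/6.
Then q_N = (57 - 3·(73/6))/6 = 41/12.
Price P = 76 - 3·(187/12) = 117/4.
Orion's profit: (117/4 - 11)·(73/6) = 222.0417.

222.04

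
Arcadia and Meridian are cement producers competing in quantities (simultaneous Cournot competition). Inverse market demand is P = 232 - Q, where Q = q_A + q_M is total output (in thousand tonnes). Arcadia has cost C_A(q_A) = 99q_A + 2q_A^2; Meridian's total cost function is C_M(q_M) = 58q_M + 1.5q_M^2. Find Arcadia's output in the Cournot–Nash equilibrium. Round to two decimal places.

16.93

Arcadia's profit: π_A = (232 - Q)q_A - (99q_A + 2q_A²). Setting ∂π_A/∂q_A = 0: 133 - 6q_A - (q_M) = 0.
Meridian's profit: π_M = (232 - Q)q_M - (58q_M + (3/2)q_M²). Setting ∂π_M/∂q_M = 0: 174 - 5q_M - (q_A) = 0.
So q_A = (133 - q_M)/6 and q_M = (174 - q_A)/5.
Solving the pair: q_A = 491/29, q_M = 911/29.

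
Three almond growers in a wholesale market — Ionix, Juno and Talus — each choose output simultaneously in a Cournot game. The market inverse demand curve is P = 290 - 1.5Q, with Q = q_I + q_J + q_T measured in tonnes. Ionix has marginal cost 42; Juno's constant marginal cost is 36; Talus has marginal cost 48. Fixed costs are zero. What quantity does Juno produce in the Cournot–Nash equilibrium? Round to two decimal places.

Ionix's profit: π_I = (290 - 1.5Q)q_I - (42q_I). Setting ∂π_I/∂q_I = 0: 248 - 3q_I - (3/2)(q_J + q_T) = 0.
Juno's first-order condition: 254 - 3q_J - (3/2)(q_I + q_T) = 0.
Talus's first-order condition: 242 - 3q_T - (3/2)(q_I + q_J) = 0.
Summing all 3 equations gives 744 − 6Q = 0, hence Q = 124.
Back-substituting: q_I = (248 − 186)/(3/2) = 124/3, q_J = (254 − 186)/(3/2) = 136/3, q_T = (242 − 186)/(3/2) = 112/3.

45.33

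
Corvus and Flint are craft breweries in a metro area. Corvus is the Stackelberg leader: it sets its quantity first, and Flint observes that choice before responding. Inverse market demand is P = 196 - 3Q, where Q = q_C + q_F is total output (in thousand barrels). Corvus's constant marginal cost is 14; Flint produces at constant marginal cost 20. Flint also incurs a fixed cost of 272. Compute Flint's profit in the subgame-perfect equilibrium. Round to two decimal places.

Solve by backward induction. Given q_C, the follower Flint maximises π_F = (196 - 3q_C - 3q_F)q_F - 20q_F.
Setting the follower's marginal profit to zero, 176 - 3q_C - 6q_F = 0, i.e. q_F = (176 - 3q_C)/6.
The leader anticipates this reaction. Substituting into P = 196 - 3Q gives P = 108 - (3/2)q_C, so π_C = (108 - (3/2)q_C)q_C - 14q_C.
Leader FOC: 94 - 3q_C = 0, so q_C = 94/3.
Then q_F = (176 - 3·(94/3))/6 = 41/3.
Price P = 196 - 3·45 = 61.
Flint's profit: (61 - 20)·(41/3) - 272 = 865/3.

288.33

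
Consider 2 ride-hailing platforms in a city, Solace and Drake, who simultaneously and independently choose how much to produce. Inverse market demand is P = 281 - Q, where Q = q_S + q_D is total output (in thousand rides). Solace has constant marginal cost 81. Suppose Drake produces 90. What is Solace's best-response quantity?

55

With the rival's output fixed at 90, Solace's profit is π_S = (281 - 90 - q_S)q_S - (81q_S) = (191 - q_S)q_S - (81q_S).
∂π_S/∂q_S = 110 - 2q_S = 0, so q_S = 55.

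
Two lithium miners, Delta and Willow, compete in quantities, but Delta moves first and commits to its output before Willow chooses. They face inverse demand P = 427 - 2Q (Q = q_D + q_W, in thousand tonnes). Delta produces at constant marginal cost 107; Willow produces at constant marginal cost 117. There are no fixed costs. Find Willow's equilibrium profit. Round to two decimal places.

2628.13

The follower Willow best-responds to any q_D: π_W = (427 - 2Q)q_W - 117q_W.
Setting the follower's marginal profit to zero, 310 - 2q_D - 4q_W = 0, i.e. q_W = (310 - 2q_D)/4.
Delta substitutes q_W(q_D) into its own profit: π_D = q_D(427 - 2q_D - (310 - 2q_D)/2) - 107q_D = (272 - q_D)q_D - 107q_D.
The leader's first-order condition 165 - 2q_D = 0 yields q_D = 165/2.
Then q_W = (310 - 2·(165/2))/4 = 145/4.
Price P = 427 - 2·(475/4) = 379/2.
Willow's profit: (379/2 - 117)·(145/4) = 2628.1250.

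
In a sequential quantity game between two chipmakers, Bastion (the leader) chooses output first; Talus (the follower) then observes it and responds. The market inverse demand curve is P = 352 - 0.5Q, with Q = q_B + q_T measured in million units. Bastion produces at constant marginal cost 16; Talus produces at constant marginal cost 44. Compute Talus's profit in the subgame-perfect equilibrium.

7938

The follower Talus best-responds to any q_B: π_T = (352 - 0.5Q)q_T - 44q_T.
Setting the follower's marginal profit to zero, 308 - (1/2)q_B - q_T = 0, i.e. q_T = (308 - (1/2)q_B).
The leader anticipates this reaction. Substituting into P = 352 - 0.5Q gives P = 198 - (1/4)q_B, so π_B = (198 - (1/4)q_B)q_B - 16q_B.
Maximising: ∂π_B/∂q_B = 182 - (1/2)q_B = 0, giving q_B = 364.
Then q_T = (308 - (1/2)·364) = 126.
Price P = 352 - (1/2)·490 = 107.
Talus's profit: (107 - 44)·126 = 7938.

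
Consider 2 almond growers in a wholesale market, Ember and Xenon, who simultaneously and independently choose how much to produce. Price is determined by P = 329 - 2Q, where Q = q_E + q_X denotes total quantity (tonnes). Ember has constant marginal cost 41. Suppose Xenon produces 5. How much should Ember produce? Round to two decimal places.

69.50

With the rival's output fixed at 5, Ember's profit is π_E = (329 - 2·5 - 2q_E)q_E - (41q_E) = (319 - 2q_E)q_E - (41q_E).
∂π_E/∂q_E = 278 - 4q_E = 0, so q_E = 139/2.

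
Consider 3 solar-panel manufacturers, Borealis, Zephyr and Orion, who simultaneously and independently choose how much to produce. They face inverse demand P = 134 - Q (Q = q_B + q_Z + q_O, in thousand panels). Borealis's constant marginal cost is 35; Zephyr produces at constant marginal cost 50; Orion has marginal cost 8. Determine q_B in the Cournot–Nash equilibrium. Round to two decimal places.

Borealis's profit: π_B = (134 - Q)q_B - (35q_B). Setting ∂π_B/∂q_B = 0: 99 - 2q_B - (q_Z + q_O) = 0.
Zephyr's first-order condition: 84 - 2q_Z - (q_B + q_O) = 0.
Orion's profit: π_O = (134 - Q)q_O - (8q_O). Setting ∂π_O/∂q_O = 0: 126 - 2q_O - (q_B + q_Z) = 0.
Summing all 3 equations gives 309 − 4Q = 0, hence Q = 309/4.
Back-substituting: q_B = (99 − 309/4) = 87/4, q_Z = (84 − 309/4) = 27/4, q_O = (126 − 309/4) = 195/4.

21.75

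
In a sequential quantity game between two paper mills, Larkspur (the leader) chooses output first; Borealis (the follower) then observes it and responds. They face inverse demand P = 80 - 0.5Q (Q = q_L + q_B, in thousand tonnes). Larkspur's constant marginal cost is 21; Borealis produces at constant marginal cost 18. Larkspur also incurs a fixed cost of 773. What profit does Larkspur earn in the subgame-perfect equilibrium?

11

The follower Borealis best-responds to any q_L: π_B = (80 - 0.5Q)q_B - 18q_B.
Setting the follower's marginal profit to zero, 62 - (1/2)q_L - q_B = 0, i.e. q_B = (62 - (1/2)q_L).
The leader anticipates this reaction. Substituting into P = 80 - 0.5Q gives P = 49 - (1/4)q_L, so π_L = (49 - (1/4)q_L)q_L - 21q_L.
Maximising: ∂π_L/∂q_L = 28 - (1/2)q_L = 0, giving q_L = 56.
Then q_B = (62 - (1/2)·56) = 34.
Price P = 80 - (1/2)·90 = 35.
Larkspur's profit: (35 - 21)·56 - 773 = 11.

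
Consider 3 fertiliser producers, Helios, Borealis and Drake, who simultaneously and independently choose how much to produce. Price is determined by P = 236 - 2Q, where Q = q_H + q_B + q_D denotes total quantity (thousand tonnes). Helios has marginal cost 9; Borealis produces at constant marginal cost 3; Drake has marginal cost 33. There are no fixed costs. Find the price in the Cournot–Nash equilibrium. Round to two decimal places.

Helios's profit: π_H = (236 - 2Q)q_H - (9q_H). Setting ∂π_H/∂q_H = 0: 227 - 4q_H - 2(q_B + q_D) = 0.
Borealis's first-order condition: 233 - 4q_B - 2(q_H + q_D) = 0.
Drake's profit: π_D = (236 - 2Q)q_D - (33q_D). Setting ∂π_D/∂q_D = 0: 203 - 4q_D - 2(q_H + q_B) = 0.
Summing all 3 equations gives 663 − 8Q = 0, hence Q = 663/8.
Back-substituting: q_H = (227 − 663/4)/2 = 245/8, q_B = (233 − 663/4)/2 = 269/8, q_D = (203 − 663/4)/2 = 149/8.
Total output Q = 663/8, so price P = 236 - 2·(663/8) = 281/4.

70.25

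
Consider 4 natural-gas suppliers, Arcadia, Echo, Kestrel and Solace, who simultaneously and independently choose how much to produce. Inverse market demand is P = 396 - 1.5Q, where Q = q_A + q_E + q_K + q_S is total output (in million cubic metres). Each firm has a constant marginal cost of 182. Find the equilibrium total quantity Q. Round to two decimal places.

114.13

A representative firm's profit is π_i = q_i(396 - 1.5Q) - 182q_i.
Setting ∂π_i/∂q_i = 0 with rivals' quantities fixed: 214 - 3q_i - (3/2)·Σ_{j≠i} q_j = 0.
With identical firms every q_j equals q_i, so Σ_{j≠i} q_j = 3q_i and 214 = (15/2)q_i, giving q_i = 428/15.
Total output Q = 428/15 + 428/15 + 428/15 + 428/15 = 1712/15.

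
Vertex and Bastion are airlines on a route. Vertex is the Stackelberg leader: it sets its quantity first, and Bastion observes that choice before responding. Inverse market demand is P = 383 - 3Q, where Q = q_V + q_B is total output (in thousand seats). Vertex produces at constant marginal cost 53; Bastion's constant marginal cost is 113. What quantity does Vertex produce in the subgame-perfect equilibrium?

65

Solve by backward induction. Given q_V, the follower Bastion maximises π_B = (383 - 3q_V - 3q_B)q_B - 113q_B.
Setting the follower's marginal profit to zero, 270 - 3q_V - 6q_B = 0, i.e. q_B = (270 - 3q_V)/6.
The leader anticipates this reaction. Substituting into P = 383 - 3Q gives P = 248 - (3/2)q_V, so π_V = (248 - (3/2)q_V)q_V - 53q_V.
The leader's first-order condition 195 - 3q_V = 0 yields q_V = 65.
Then q_B = (270 - 3·65)/6 = 25/2.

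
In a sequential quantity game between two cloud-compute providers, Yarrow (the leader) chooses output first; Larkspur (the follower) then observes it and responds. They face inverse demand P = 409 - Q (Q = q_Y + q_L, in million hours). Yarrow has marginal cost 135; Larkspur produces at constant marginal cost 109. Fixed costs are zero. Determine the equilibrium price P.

The follower Larkspur best-responds to any q_Y: π_L = (409 - Q)q_L - 109q_L.
Setting the follower's marginal profit to zero, 300 - q_Y - 2q_L = 0, i.e. q_L = (300 - q_Y)/2.
Yarrow substitutes q_L(q_Y) into its own profit: π_Y = q_Y(409 - q_Y - (300 - q_Y)/2) - 135q_Y = (259 - (1/2)q_Y)q_Y - 135q_Y.
Maximising: ∂π_Y/∂q_Y = 124 - q_Y = 0, giving q_Y = 124.
Then q_L = (300 - 124)/2 = 88.
Total output Q = 212, so price P = 409 - 212 = 197.

197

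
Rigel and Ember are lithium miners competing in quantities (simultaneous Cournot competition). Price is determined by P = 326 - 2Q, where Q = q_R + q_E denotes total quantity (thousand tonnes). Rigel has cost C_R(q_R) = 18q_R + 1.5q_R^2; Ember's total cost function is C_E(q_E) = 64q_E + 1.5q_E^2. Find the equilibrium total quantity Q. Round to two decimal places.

Rigel's profit: π_R = (326 - 2Q)q_R - (18q_R + (3/2)q_R²). Setting ∂π_R/∂q_R = 0: 308 - 7q_R - 2(q_E) = 0.
Ember's profit: π_E = (326 - 2Q)q_E - (64q_E + (3/2)q_E²). Setting ∂π_E/∂q_E = 0: 262 - 7q_E - 2(q_R) = 0.
So q_R = (308 - 2q_E)/7 and q_E = (262 - 2q_R)/7.
Substituting one into the other gives q_R = 544/15 and q_E = 406/15.
Total output Q = 544/15 + 406/15 = 190/3.

63.33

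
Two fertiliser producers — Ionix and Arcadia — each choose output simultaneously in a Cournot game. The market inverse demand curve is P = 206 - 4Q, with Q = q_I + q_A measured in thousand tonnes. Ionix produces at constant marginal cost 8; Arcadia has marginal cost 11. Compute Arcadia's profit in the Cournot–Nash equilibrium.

Ionix's profit: π_I = (206 - 4Q)q_I - (8q_I). Setting ∂π_I/∂q_I = 0: 198 - 8q_I - 4(q_A) = 0.
Arcadia's profit: π_A = (206 - 4Q)q_A - (11q_A). Setting ∂π_A/∂q_A = 0: 195 - 8q_A - 4(q_I) = 0.
So q_I = (198 - 4q_A)/8 and q_A = (195 - 4q_I)/8.
Solving the pair: q_I = 67/4, q_A = 16.
Price P = 206 - 4·(131/4) = 75.
Arcadia's profit: (75 - 11)·16 = 1024.

1024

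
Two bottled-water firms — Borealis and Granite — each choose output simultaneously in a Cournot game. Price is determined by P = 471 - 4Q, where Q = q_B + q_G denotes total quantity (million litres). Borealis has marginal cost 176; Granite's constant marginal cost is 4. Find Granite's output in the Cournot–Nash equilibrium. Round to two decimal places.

Borealis's profit: π_B = (471 - 4Q)q_B - (176q_B). Setting ∂π_B/∂q_B = 0: 295 - 8q_B - 4(q_G) = 0.
Granite's profit: π_G = (471 - 4Q)q_G - (4q_G). Setting ∂π_G/∂q_G = 0: 467 - 8q_G - 4(q_B) = 0.
Best responses: q_B = (295 - 4q_G)/8, q_G = (467 - 4q_B)/8.
Substituting one into the other gives q_B = 41/4 and q_G = 213/4.

53.25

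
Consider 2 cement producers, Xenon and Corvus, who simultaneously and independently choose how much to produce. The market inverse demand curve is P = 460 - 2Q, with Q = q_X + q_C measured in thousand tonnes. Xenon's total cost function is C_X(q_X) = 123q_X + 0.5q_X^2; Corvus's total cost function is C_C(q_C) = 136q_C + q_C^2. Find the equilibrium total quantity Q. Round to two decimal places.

Xenon's profit: π_X = (460 - 2Q)q_X - (123q_X + (1/2)q_X²). Setting ∂π_X/∂q_X = 0: 337 - 5q_X - 2(q_C) = 0.
Corvus's first-order condition: 324 - 6q_C - 2(q_X) = 0.
Rearranging gives the reaction functions q_X = (337 - 2q_C)/5 and q_C = (324 - 2q_X)/6.
Substituting one into the other gives q_X = 687/13 and q_C = 473/13.
Total output Q = 687/13 + 473/13 = 1160/13.

89.23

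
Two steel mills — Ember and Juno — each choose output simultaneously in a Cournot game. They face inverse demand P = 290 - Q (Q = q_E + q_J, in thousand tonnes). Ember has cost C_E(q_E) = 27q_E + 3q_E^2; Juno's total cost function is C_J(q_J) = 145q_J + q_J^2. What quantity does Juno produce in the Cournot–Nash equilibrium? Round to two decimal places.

Ember's profit: π_E = (290 - Q)q_E - (27q_E + 3q_E²). Setting ∂π_E/∂q_E = 0: 263 - 8q_E - (q_J) = 0.
Juno's profit: π_J = (290 - Q)q_J - (145q_J + q_J²). Setting ∂π_J/∂q_J = 0: 145 - 4q_J - (q_E) = 0.
Rearranging gives the reaction functions q_E = (263 - q_J)/8 and q_J = (145 - q_E)/4.
Substituting one into the other gives q_E = 907/31 and q_J = 897/31.

28.94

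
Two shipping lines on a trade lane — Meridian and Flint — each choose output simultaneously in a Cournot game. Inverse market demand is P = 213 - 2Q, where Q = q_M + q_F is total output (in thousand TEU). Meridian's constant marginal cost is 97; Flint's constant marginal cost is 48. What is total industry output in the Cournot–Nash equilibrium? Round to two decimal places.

46.83

Meridian's profit: π_M = (213 - 2Q)q_M - (97q_M). Setting ∂π_M/∂q_M = 0: 116 - 4q_M - 2(q_F) = 0.
Flint's first-order condition: 165 - 4q_F - 2(q_M) = 0.
Rearranging gives the reaction functions q_M = (116 - 2q_F)/4 and q_F = (165 - 2q_M)/4.
Substituting one into the other gives q_M = 67/6 and q_F = 107/3.
Total output Q = 67/6 + 107/3 = 281/6.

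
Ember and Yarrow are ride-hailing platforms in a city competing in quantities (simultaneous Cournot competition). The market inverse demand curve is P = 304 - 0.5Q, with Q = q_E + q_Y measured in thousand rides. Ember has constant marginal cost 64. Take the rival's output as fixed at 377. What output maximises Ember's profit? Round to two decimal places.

51.50

With the rival's output fixed at 377, Ember's profit is π_E = (304 - (1/2)·377 - (1/2)q_E)q_E - (64q_E) = (231/2 - (1/2)q_E)q_E - (64q_E).
∂π_E/∂q_E = 103/2 - q_E = 0, so q_E = 103/2.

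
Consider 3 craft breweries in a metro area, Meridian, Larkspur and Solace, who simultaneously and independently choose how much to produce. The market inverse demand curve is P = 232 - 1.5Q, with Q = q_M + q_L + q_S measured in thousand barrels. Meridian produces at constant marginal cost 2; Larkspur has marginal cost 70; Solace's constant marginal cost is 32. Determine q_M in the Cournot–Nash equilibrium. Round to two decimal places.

54.67

Meridian's profit: π_M = (232 - 1.5Q)q_M - (2q_M). Setting ∂π_M/∂q_M = 0: 230 - 3q_M - (3/2)(q_L + q_S) = 0.
Larkspur's first-order condition: 162 - 3q_L - (3/2)(q_M + q_S) = 0.
Solace's first-order condition: 200 - 3q_S - (3/2)(q_M + q_L) = 0.
Summing all 3 equations gives 592 − 6Q = 0, hence Q = 296/3.
Back-substituting: q_M = (230 − 148)/(3/2) = 164/3, q_L = (162 − 148)/(3/2) = 28/3, q_S = (200 − 148)/(3/2) = 104/3.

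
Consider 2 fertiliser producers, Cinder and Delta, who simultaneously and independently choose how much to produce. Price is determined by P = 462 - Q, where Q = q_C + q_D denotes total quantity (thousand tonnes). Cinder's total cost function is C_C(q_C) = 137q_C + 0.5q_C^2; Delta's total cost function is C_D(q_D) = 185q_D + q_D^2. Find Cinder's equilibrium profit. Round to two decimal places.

Cinder's profit: π_C = (462 - Q)q_C - (137q_C + (1/2)q_C²). Setting ∂π_C/∂q_C = 0: 325 - 3q_C - (q_D) = 0.
Delta's first-order condition: 277 - 4q_D - (q_C) = 0.
Rearranging gives the reaction functions q_C = (325 - q_D)/3 and q_D = (277 - q_C)/4.
Solving the pair: q_C = 93, q_D = 46.
Price P = 462 - 139 = 323.
Cinder's profit: 323·93 - 137·93 - (1/2)·93² = 12973.5000.

12973.50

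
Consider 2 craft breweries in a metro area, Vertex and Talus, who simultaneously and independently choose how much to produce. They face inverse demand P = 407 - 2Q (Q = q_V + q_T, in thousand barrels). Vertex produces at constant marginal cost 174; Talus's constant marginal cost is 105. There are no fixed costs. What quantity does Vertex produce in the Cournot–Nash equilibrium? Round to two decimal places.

Vertex's profit: π_V = (407 - 2Q)q_V - (174q_V). Setting ∂π_V/∂q_V = 0: 233 - 4q_V - 2(q_T) = 0.
Talus's profit: π_T = (407 - 2Q)q_T - (105q_T). Setting ∂π_T/∂q_T = 0: 302 - 4q_T - 2(q_V) = 0.
Best responses: q_V = (233 - 2q_T)/4, q_T = (302 - 2q_V)/4.
Solving the pair: q_V = 82/3, q_T = 371/6.

27.33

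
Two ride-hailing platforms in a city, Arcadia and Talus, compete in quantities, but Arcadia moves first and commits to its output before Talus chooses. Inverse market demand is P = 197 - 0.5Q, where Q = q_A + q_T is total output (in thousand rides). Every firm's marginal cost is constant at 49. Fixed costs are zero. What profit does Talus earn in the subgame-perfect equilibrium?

2738

The follower Talus best-responds to any q_A: π_T = (197 - 0.5Q)q_T - 49q_T.
∂π_T/∂q_T = 148 - (1/2)q_A - q_T = 0 gives the reaction function q_T = (148 - (1/2)q_A).
Arcadia substitutes q_T(q_A) into its own profit: π_A = q_A(197 - (1/2)q_A - (148 - (1/2)q_A)/2) - 49q_A = (123 - (1/4)q_A)q_A - 49q_A.
Leader FOC: 74 - (1/2)q_A = 0, so q_A = 148.
Then q_T = (148 - (1/2)·148) = 74.
Price P = 197 - (1/2)·222 = 86.
Talus's profit: (86 - 49)·74 = 2738.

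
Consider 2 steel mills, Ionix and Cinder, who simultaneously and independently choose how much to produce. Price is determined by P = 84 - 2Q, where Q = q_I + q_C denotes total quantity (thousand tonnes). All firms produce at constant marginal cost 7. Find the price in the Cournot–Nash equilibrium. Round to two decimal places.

32.67

Each firm earns π_i = (84 - 2Q)q_i - 7q_i.
First-order condition (treating rivals' output as given): 77 - 4q_i - 2q_j = 0.
By symmetry each firm produces the same amount; substituting q_j = q_i yields q_i = 77/6.
Total output Q = 77/3, so price P = 84 - 2·(77/3) = 98/3.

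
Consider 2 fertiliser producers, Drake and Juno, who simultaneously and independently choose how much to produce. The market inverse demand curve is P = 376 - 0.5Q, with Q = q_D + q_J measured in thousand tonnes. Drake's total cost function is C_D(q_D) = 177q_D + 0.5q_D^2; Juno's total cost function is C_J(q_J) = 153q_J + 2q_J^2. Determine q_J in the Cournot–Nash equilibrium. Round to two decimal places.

35.54

Drake's profit: π_D = (376 - 0.5Q)q_D - (177q_D + (1/2)q_D²). Setting ∂π_D/∂q_D = 0: 199 - 2q_D - (1/2)(q_J) = 0.
Juno's profit: π_J = (376 - 0.5Q)q_J - (153q_J + 2q_J²). Setting ∂π_J/∂q_J = 0: 223 - 5q_J - (1/2)(q_D) = 0.
Best responses: q_D = (199 - (1/2)q_J)/2, q_J = (223 - (1/2)q_D)/5.
Solving the pair: q_D = 1178/13, q_J = 462/13.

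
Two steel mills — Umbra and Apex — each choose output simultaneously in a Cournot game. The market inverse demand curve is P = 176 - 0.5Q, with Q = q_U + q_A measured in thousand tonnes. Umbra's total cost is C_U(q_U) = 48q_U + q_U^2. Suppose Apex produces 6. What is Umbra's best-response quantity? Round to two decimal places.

41.67

With the rival's output fixed at 6, Umbra's profit is π_U = (176 - (1/2)·6 - (1/2)q_U)q_U - (48q_U + q_U²) = (173 - (1/2)q_U)q_U - (48q_U + q_U²).
∂π_U/∂q_U = 125 - 3q_U = 0, so q_U = 125/3.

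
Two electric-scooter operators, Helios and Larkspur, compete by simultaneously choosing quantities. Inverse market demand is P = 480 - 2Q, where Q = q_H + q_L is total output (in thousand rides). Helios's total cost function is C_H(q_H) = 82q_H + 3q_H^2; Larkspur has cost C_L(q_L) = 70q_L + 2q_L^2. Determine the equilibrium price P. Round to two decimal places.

330.84

Helios's profit: π_H = (480 - 2Q)q_H - (82q_H + 3q_H²). Setting ∂π_H/∂q_H = 0: 398 - 10q_H - 2(q_L) = 0.
Larkspur's first-order condition: 410 - 8q_L - 2(q_H) = 0.
Rearranging gives the reaction functions q_H = (398 - 2q_L)/10 and q_L = (410 - 2q_H)/8.
Substituting one into the other gives q_H = 591/19 and q_L = 826/19.
Total output Q = 1417/19, so price P = 480 - 2·(1417/19) = 330.8421.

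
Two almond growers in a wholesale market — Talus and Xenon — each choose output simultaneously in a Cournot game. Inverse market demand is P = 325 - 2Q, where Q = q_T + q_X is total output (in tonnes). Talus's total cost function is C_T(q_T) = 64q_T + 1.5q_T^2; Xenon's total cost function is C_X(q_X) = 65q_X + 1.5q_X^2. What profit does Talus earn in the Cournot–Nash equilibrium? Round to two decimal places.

2952.53

Talus's profit: π_T = (325 - 2Q)q_T - (64q_T + (3/2)q_T²). Setting ∂π_T/∂q_T = 0: 261 - 7q_T - 2(q_X) = 0.
Xenon's first-order condition: 260 - 7q_X - 2(q_T) = 0.
So q_T = (261 - 2q_X)/7 and q_X = (260 - 2q_T)/7.
Substituting one into the other gives q_T = 1307/45 and q_X = 1298/45.
Price P = 325 - 2·(521/9) = 1883/9.
Talus's profit: (1883/9)·(1307/45) - 64·(1307/45) - (3/2)(1307/45)² = 2952.5291.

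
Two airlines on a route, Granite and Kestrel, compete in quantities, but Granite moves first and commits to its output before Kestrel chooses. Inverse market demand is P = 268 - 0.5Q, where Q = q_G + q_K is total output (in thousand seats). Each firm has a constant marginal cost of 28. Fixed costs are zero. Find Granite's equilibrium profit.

14400

Solve by backward induction. Given q_G, the follower Kestrel maximises π_K = (268 - (1/2)q_G - (1/2)q_K)q_K - 28q_K.
Setting the follower's marginal profit to zero, 240 - (1/2)q_G - q_K = 0, i.e. q_K = (240 - (1/2)q_G).
The leader anticipates this reaction. Substituting into P = 268 - 0.5Q gives P = 148 - (1/4)q_G, so π_G = (148 - (1/4)q_G)q_G - 28q_G.
Maximising: ∂π_G/∂q_G = 120 - (1/2)q_G = 0, giving q_G = 240.
Then q_K = (240 - (1/2)·240) = 120.
Price P = 268 - (1/2)·360 = 88.
Granite's profit: (88 - 28)·240 = 14400.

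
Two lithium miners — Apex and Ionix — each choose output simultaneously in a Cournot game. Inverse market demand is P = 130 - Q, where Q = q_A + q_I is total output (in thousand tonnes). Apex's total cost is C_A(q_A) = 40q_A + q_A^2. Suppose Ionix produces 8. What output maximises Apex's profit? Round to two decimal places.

With the rival's output fixed at 8, Apex's profit is π_A = (130 - 8 - q_A)q_A - (40q_A + q_A²) = (122 - q_A)q_A - (40q_A + q_A²).
∂π_A/∂q_A = 82 - 4q_A = 0, so q_A = 41/2.

20.50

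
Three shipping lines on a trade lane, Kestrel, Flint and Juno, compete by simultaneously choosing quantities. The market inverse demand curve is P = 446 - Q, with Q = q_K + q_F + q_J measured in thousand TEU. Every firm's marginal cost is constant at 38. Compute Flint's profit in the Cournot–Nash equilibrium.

10404

A representative firm's profit is π_i = q_i(446 - Q) - 38q_i.
First-order condition (treating rivals' output as given): 408 - 2q_i - Σ_{j≠i} q_j = 0.
By symmetry each firm produces the same amount; substituting Σ_{j≠i} q_j = 2q_i yields q_i = 408/4 = 102.
Price P = 446 - 306 = 140.
Flint's profit: (140 - 38)·102 = 10404.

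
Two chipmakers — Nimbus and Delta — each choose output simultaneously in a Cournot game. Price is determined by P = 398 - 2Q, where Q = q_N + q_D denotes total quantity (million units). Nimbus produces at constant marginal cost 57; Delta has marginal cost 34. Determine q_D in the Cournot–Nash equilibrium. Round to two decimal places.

Nimbus's profit: π_N = (398 - 2Q)q_N - (57q_N). Setting ∂π_N/∂q_N = 0: 341 - 4q_N - 2(q_D) = 0.
Delta's first-order condition: 364 - 4q_D - 2(q_N) = 0.
Rearranging gives the reaction functions q_N = (341 - 2q_D)/4 and q_D = (364 - 2q_N)/4.
Substituting one into the other gives q_N = 53 and q_D = 129/2.

64.50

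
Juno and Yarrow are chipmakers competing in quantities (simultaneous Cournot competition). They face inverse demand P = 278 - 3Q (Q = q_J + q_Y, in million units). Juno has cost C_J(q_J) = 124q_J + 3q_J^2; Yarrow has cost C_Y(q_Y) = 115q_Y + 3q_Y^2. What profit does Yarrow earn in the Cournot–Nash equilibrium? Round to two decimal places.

Juno's profit: π_J = (278 - 3Q)q_J - (124q_J + 3q_J²). Setting ∂π_J/∂q_J = 0: 154 - 12q_J - 3(q_Y) = 0.
Yarrow's profit: π_Y = (278 - 3Q)q_Y - (115q_Y + 3q_Y²). Setting ∂π_Y/∂q_Y = 0: 163 - 12q_Y - 3(q_J) = 0.
So q_J = (154 - 3q_Y)/12 and q_Y = (163 - 3q_J)/12.
Substituting one into the other gives q_J = 151/15 and q_Y = 166/15.
Price P = 278 - 3·(317/15) = 1073/5.
Yarrow's profit: (1073/5)·(166/15) - 115·(166/15) - 3(166/15)² = 734.8267.

734.83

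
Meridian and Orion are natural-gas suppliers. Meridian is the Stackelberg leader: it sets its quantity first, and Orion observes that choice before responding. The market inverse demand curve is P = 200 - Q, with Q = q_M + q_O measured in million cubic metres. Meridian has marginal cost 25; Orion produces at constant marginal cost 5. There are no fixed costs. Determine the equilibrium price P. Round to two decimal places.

Solve by backward induction. Given q_M, the follower Orion maximises π_O = (200 - q_M - q_O)q_O - 5q_O.
∂π_O/∂q_O = 195 - q_M - 2q_O = 0 gives the reaction function q_O = (195 - q_M)/2.
Meridian substitutes q_O(q_M) into its own profit: π_M = q_M(200 - q_M - (195 - q_M)/2) - 25q_M = (205/2 - (1/2)q_M)q_M - 25q_M.
The leader's first-order condition 155/2 - q_M = 0 yields q_M = 155/2.
Then q_O = (195 - 155/2)/2 = 235/4.
Total output Q = 545/4, so price P = 200 - 545/4 = 255/4.

63.75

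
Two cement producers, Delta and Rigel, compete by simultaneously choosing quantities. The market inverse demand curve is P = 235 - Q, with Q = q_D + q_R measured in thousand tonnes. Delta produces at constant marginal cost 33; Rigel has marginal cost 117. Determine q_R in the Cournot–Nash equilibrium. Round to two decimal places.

Delta's profit: π_D = (235 - Q)q_D - (33q_D). Setting ∂π_D/∂q_D = 0: 202 - 2q_D - (q_R) = 0.
Rigel's first-order condition: 118 - 2q_R - (q_D) = 0.
Best responses: q_D = (202 - q_R)/2, q_R = (118 - q_D)/2.
Solving the pair: q_D = 286/3, q_R = 34/3.

11.33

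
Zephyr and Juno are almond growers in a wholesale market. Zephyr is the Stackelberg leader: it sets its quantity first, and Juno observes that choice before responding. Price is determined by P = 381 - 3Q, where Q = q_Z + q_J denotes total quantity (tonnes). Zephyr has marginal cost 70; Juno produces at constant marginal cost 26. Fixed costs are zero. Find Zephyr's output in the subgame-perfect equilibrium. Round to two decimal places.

44.50

Solve by backward induction. Given q_Z, the follower Juno maximises π_J = (381 - 3q_Z - 3q_J)q_J - 26q_J.
Setting the follower's marginal profit to zero, 355 - 3q_Z - 6q_J = 0, i.e. q_J = (355 - 3q_Z)/6.
The leader anticipates this reaction. Substituting into P = 381 - 3Q gives P = 407/2 - (3/2)q_Z, so π_Z = (407/2 - (3/2)q_Z)q_Z - 70q_Z.
The leader's first-order condition 267/2 - 3q_Z = 0 yields q_Z = 89/2.
Then q_J = (355 - 3·(89/2))/6 = 443/12.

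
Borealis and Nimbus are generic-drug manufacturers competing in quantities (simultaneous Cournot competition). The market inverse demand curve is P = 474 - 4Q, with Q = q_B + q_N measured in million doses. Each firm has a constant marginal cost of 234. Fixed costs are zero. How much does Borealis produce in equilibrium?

A representative firm's profit is π_i = q_i(474 - 4Q) - 234q_i.
Setting ∂π_i/∂q_i = 0 with rivals' quantities fixed: 240 - 8q_i - 4q_j = 0.
By symmetry each firm produces the same amount; substituting q_j = q_i yields q_i = 240/12 = 20.

20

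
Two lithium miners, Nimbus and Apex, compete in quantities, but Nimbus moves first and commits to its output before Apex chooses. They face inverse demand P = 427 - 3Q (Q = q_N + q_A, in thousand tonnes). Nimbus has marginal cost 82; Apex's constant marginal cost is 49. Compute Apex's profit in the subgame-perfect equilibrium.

Solve by backward induction. Given q_N, the follower Apex maximises π_A = (427 - 3q_N - 3q_A)q_A - 49q_A.
∂π_A/∂q_A = 378 - 3q_N - 6q_A = 0 gives the reaction function q_A = (378 - 3q_N)/6.
The leader anticipates this reaction. Substituting into P = 427 - 3Q gives P = 238 - (3/2)q_N, so π_N = (238 - (3/2)q_N)q_N - 82q_N.
Maximising: ∂π_N/∂q_N = 156 - 3q_N = 0, giving q_N = 52.
Then q_A = (378 - 3·52)/6 = 37.
Price P = 427 - 3·89 = 160.
Apex's profit: (160 - 49)·37 = 4107.

4107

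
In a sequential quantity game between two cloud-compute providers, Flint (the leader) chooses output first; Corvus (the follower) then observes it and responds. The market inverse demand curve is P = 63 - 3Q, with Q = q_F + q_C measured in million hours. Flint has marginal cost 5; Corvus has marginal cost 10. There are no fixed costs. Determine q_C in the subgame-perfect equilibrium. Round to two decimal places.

3.58

Solve by backward induction. Given q_F, the follower Corvus maximises π_C = (63 - 3q_F - 3q_C)q_C - 10q_C.
Follower FOC: 53 - 3q_F - 6q_C = 0, so q_C(q_F) = (53 - 3q_F)/6.
The leader anticipates this reaction. Substituting into P = 63 - 3Q gives P = 73/2 - (3/2)q_F, so π_F = (73/2 - (3/2)q_F)q_F - 5q_F.
Leader FOC: 63/2 - 3q_F = 0, so q_F = 21/2.
Then q_C = (53 - 3·(21/2))/6 = 43/12.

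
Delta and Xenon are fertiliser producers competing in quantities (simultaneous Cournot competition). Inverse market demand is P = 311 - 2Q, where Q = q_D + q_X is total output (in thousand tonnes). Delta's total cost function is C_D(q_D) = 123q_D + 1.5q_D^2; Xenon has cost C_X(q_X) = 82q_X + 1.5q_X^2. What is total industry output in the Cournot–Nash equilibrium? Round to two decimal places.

46.33

Delta's profit: π_D = (311 - 2Q)q_D - (123q_D + (3/2)q_D²). Setting ∂π_D/∂q_D = 0: 188 - 7q_D - 2(q_X) = 0.
Xenon's profit: π_X = (311 - 2Q)q_X - (82q_X + (3/2)q_X²). Setting ∂π_X/∂q_X = 0: 229 - 7q_X - 2(q_D) = 0.
Rearranging gives the reaction functions q_D = (188 - 2q_X)/7 and q_X = (229 - 2q_D)/7.
Solving the pair: q_D = 286/15, q_X = 409/15.
Total output Q = 286/15 + 409/15 = 139/3.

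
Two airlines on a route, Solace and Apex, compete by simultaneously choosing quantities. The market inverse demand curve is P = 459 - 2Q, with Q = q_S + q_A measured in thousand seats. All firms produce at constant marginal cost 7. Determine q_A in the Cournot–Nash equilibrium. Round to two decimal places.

Each firm earns π_i = (459 - 2Q)q_i - 7q_i.
First-order condition (treating rivals' output as given): 452 - 4q_i - 2q_j = 0.
By symmetry each firm produces the same amount; substituting q_j = q_i yields q_i = 452/6 = 226/3.

75.33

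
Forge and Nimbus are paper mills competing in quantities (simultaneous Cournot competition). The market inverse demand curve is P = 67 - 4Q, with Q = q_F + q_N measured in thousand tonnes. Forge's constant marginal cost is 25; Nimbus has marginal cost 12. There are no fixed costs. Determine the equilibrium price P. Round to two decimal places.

Forge's profit: π_F = (67 - 4Q)q_F - (25q_F). Setting ∂π_F/∂q_F = 0: 42 - 8q_F - 4(q_N) = 0.
Nimbus's first-order condition: 55 - 8q_N - 4(q_F) = 0.
So q_F = (42 - 4q_N)/8 and q_N = (55 - 4q_F)/8.
Solving the pair: q_F = 29/12, q_N = 17/3.
Total output Q = 97/12, so price P = 67 - 4·(97/12) = 104/3.

34.67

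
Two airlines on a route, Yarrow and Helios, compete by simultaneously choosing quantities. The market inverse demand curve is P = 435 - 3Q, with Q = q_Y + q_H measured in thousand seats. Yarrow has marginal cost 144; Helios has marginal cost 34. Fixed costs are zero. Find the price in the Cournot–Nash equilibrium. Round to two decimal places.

204.33

Yarrow's profit: π_Y = (435 - 3Q)q_Y - (144q_Y). Setting ∂π_Y/∂q_Y = 0: 291 - 6q_Y - 3(q_H) = 0.
Helios's first-order condition: 401 - 6q_H - 3(q_Y) = 0.
Rearranging gives the reaction functions q_Y = (291 - 3q_H)/6 and q_H = (401 - 3q_Y)/6.
Solving the pair: q_Y = 181/9, q_H = 511/9.
Total output Q = 692/9, so price P = 435 - 3·(692/9) = 613/3.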